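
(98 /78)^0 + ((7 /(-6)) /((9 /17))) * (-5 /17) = 89 /54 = 1.65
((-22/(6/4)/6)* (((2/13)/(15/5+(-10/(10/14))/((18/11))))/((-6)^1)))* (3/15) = -11/4875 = -0.00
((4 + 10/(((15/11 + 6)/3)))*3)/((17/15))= 1090/51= 21.37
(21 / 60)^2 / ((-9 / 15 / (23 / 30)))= -1127 / 7200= -0.16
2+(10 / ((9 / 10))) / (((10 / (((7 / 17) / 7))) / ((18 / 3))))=122 / 51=2.39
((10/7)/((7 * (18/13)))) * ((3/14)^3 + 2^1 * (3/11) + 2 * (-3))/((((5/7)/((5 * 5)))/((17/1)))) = -302665025/633864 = -477.49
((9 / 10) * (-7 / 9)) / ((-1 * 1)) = 7 / 10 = 0.70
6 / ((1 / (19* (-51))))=-5814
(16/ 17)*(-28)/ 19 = -448/ 323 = -1.39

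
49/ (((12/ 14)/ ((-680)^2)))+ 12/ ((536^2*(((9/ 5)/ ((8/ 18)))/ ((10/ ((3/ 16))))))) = 9611591825000/ 363609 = 26433866.67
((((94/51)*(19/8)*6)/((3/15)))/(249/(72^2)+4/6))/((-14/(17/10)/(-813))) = 8253576/455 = 18139.73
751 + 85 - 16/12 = 2504/3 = 834.67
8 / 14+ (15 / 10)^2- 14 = -313 / 28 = -11.18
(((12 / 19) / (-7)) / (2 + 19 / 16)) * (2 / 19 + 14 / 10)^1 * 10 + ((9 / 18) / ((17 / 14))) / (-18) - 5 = -4213471 / 773262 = -5.45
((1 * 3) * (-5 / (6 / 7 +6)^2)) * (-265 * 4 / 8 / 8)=64925 / 12288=5.28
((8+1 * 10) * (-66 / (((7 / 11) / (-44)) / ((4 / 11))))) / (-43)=-209088 / 301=-694.64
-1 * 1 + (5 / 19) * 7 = 16 / 19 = 0.84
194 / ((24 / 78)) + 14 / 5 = 6333 / 10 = 633.30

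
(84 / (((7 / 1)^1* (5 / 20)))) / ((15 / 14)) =224 / 5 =44.80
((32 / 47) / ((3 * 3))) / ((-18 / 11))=-176 / 3807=-0.05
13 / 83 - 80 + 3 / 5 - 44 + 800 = 280854 / 415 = 676.76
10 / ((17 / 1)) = 10 / 17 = 0.59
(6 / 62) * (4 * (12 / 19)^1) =144 / 589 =0.24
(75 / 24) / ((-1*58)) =-25 / 464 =-0.05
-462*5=-2310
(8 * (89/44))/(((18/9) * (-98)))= -89/1078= -0.08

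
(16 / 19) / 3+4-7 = -155 / 57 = -2.72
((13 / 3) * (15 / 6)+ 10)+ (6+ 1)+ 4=191 / 6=31.83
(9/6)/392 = 3/784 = 0.00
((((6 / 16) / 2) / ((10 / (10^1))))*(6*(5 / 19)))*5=225 / 152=1.48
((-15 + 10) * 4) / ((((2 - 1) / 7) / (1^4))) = -140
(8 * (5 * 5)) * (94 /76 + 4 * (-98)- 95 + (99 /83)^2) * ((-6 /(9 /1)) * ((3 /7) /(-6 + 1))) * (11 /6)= -9298051620 /916237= -10148.09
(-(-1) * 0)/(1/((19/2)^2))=0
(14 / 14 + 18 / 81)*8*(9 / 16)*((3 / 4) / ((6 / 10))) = 55 / 8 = 6.88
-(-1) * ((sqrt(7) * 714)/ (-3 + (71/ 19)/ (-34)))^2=4341755664/ 11767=368977.28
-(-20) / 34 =10 / 17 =0.59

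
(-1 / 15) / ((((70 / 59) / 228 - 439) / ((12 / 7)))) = 26904 / 103343765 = 0.00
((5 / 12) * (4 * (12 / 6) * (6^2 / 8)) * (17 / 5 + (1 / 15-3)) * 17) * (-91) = -10829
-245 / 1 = -245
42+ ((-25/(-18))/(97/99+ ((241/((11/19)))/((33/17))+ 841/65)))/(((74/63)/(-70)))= 7115140641/170882798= 41.64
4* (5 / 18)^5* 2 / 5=625 / 236196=0.00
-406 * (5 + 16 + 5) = -10556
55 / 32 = 1.72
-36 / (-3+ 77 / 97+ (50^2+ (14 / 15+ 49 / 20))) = -209520 / 14556851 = -0.01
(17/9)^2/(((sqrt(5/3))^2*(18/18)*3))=289/405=0.71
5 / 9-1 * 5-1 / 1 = -49 / 9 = -5.44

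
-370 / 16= -185 / 8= -23.12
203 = 203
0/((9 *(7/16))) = 0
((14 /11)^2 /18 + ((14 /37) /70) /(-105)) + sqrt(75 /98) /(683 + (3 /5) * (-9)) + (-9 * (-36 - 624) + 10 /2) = 25 * sqrt(6) /47432 + 41920464062 /7051275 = 5945.09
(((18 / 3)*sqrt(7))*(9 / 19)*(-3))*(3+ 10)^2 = -27378*sqrt(7) / 19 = -3812.39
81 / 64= 1.27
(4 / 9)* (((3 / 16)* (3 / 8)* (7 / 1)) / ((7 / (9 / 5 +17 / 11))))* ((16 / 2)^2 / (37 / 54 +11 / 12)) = 39744 / 9515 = 4.18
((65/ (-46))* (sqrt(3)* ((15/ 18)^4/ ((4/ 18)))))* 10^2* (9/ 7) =-1015625* sqrt(3)/ 2576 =-682.89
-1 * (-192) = 192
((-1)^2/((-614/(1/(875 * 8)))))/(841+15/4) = -1/3630735500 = -0.00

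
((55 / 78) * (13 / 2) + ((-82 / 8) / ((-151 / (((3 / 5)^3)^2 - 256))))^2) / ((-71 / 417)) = -11381772443609230357 / 6323714843750000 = -1799.86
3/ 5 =0.60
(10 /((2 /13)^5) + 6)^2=13464135729.38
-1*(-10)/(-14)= -5/7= -0.71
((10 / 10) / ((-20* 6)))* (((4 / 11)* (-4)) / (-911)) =-2 / 150315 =-0.00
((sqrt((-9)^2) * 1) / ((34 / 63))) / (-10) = -1.67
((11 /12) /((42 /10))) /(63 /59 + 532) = 3245 /7925652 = 0.00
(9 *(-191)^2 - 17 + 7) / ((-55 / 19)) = -6238061 / 55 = -113419.29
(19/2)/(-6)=-1.58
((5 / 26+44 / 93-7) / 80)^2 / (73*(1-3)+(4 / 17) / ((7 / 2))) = -27918648191 / 649818937497600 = -0.00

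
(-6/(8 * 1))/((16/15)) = -45/64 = -0.70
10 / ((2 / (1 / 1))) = 5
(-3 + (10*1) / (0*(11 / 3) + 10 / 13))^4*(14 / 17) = 140000 / 17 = 8235.29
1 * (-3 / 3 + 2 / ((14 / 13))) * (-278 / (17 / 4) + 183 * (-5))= -14286 / 17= -840.35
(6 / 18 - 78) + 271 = 580 / 3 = 193.33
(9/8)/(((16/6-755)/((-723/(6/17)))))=110619/36112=3.06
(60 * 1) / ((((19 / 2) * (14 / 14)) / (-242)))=-29040 / 19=-1528.42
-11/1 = -11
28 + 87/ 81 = 785/ 27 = 29.07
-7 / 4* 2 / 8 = -7 / 16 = -0.44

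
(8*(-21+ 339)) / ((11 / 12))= 30528 / 11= 2775.27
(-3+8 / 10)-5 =-36 / 5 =-7.20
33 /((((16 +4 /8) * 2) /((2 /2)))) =1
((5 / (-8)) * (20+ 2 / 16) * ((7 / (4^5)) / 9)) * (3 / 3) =-5635 / 589824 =-0.01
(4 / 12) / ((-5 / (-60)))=4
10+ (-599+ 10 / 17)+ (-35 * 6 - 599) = -1397.41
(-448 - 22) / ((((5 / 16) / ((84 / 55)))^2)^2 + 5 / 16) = -306707876020224 / 205071937181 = -1495.61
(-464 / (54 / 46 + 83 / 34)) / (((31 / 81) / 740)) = -21749109120 / 87637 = -248172.68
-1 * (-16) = 16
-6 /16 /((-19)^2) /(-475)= 3 /1371800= 0.00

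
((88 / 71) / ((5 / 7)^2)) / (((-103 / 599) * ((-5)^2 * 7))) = -368984 / 4570625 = -0.08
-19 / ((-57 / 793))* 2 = 1586 / 3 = 528.67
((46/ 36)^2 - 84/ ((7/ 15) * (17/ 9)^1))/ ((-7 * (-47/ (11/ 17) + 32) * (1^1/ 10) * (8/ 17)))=-28373785/ 4055184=-7.00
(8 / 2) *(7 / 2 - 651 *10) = -26026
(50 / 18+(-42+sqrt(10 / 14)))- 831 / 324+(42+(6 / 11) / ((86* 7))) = 76477 / 357588+sqrt(35) / 7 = 1.06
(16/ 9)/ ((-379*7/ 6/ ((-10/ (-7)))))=-0.01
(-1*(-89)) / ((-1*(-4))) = 89 / 4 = 22.25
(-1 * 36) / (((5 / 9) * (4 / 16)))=-259.20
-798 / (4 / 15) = -5985 / 2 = -2992.50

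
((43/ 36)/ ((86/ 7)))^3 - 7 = -2612393/ 373248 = -7.00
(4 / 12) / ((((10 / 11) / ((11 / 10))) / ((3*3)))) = 363 / 100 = 3.63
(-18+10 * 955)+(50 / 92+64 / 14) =3070951 / 322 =9537.11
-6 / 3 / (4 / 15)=-15 / 2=-7.50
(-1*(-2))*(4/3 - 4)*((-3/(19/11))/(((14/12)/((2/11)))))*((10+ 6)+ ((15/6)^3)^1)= 6072/133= 45.65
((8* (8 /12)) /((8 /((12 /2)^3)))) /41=144 /41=3.51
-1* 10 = -10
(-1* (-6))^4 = 1296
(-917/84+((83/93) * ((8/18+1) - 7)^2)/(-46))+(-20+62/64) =-30.55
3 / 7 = 0.43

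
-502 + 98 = -404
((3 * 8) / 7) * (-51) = -1224 / 7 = -174.86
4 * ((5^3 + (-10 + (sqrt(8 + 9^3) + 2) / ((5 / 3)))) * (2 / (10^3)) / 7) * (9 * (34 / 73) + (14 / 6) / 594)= 545803 * sqrt(737) / 189708750 + 45301649 / 81303750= 0.64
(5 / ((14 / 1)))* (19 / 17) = 95 / 238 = 0.40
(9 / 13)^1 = 9 / 13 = 0.69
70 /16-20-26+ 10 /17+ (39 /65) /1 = -27497 /680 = -40.44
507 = 507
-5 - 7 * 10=-75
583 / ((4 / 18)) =5247 / 2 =2623.50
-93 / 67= -1.39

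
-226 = -226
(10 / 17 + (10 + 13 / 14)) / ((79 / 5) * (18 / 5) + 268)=68525 / 1933036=0.04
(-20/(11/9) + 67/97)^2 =279658729/1138489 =245.64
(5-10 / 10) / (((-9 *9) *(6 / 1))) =-2 / 243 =-0.01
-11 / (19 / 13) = -143 / 19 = -7.53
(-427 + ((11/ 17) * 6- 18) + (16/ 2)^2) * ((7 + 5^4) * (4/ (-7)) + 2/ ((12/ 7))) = 32309303/ 238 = 135753.37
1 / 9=0.11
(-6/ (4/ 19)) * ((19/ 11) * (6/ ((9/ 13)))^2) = -122018/ 33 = -3697.52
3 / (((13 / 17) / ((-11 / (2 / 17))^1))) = -9537 / 26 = -366.81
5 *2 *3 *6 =180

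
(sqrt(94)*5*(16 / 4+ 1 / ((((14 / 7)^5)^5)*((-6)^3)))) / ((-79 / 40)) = -724775731175*sqrt(94) / 71571603456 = -98.18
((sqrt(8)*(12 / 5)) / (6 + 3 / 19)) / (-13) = -152*sqrt(2) / 2535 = -0.08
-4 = -4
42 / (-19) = -2.21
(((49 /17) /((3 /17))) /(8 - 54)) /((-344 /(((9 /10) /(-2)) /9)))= -49 /949440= -0.00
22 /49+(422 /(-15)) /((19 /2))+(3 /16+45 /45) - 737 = -164971321 /223440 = -738.32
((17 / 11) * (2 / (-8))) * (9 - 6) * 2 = -51 / 22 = -2.32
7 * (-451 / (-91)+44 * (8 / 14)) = 2739 / 13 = 210.69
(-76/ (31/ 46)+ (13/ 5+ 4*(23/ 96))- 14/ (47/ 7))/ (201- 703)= 19459861/ 87769680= 0.22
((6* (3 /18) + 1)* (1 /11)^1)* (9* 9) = 162 /11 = 14.73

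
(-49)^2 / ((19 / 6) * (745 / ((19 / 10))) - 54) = 1029 / 509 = 2.02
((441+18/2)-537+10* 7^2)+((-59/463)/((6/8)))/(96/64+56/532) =402.89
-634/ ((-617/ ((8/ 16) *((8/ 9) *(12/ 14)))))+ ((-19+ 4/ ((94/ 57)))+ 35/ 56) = -75796057/ 4871832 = -15.56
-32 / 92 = -8 / 23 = -0.35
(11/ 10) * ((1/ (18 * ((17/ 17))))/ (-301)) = -11/ 54180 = -0.00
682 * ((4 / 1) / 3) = 2728 / 3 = 909.33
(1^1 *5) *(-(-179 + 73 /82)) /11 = 73025 /902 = 80.96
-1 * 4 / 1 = -4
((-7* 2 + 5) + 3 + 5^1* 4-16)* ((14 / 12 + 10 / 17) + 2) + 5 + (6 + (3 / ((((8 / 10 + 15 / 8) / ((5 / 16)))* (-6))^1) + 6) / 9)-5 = -55637 / 65484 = -0.85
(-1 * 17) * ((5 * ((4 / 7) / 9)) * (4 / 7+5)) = -30.07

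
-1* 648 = -648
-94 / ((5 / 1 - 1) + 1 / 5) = -470 / 21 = -22.38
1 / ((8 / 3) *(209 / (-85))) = -255 / 1672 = -0.15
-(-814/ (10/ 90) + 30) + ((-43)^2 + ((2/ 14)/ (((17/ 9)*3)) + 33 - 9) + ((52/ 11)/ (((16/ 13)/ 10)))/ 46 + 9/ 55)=5521638147/ 602140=9170.02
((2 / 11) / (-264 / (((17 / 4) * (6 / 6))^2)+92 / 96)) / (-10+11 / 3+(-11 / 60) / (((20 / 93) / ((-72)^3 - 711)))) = -16646400 / 398626928690683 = -0.00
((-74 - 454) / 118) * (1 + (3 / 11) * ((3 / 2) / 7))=-4.74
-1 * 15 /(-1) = 15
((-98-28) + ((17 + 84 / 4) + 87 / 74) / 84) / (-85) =45901 / 31080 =1.48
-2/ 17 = -0.12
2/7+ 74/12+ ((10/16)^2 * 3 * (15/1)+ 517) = 727145/1344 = 541.03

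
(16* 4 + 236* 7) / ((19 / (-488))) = -837408 / 19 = -44074.11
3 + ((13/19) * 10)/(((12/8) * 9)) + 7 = 5390/513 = 10.51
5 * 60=300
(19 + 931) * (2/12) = 475/3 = 158.33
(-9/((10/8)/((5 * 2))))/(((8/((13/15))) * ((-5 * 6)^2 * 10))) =-13/15000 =-0.00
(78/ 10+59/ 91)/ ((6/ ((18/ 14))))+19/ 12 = 129707/ 38220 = 3.39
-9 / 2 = -4.50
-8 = -8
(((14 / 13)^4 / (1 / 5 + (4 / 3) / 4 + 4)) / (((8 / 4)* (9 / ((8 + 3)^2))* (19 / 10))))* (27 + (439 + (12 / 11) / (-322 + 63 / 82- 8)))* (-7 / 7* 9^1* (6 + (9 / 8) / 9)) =-2238628139696025 / 83017601797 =-26965.70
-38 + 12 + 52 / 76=-481 / 19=-25.32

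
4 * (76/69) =304/69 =4.41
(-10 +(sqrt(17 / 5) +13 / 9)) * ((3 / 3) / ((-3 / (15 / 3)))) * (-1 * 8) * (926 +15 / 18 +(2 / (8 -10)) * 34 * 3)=-7621460 / 81 +19796 * sqrt(85) / 9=-73813.20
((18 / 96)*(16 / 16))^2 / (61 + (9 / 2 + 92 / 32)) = 9 / 17504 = 0.00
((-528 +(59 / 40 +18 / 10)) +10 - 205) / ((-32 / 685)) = 3944093 / 256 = 15406.61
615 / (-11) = -615 / 11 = -55.91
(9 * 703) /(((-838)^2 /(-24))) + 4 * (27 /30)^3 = 118493469 /43890250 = 2.70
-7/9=-0.78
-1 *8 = -8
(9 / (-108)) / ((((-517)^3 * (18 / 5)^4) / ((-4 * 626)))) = -195625 / 21759700264632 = -0.00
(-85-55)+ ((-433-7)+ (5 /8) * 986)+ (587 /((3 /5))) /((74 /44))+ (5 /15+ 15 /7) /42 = 40336973 /65268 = 618.02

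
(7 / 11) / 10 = 7 / 110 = 0.06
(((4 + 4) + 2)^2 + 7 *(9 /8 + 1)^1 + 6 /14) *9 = 58113 /56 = 1037.73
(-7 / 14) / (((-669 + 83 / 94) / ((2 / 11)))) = 0.00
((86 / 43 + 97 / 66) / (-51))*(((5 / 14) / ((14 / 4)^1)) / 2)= -1145 / 329868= -0.00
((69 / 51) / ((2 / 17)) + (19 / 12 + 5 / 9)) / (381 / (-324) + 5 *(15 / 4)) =1473 / 1898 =0.78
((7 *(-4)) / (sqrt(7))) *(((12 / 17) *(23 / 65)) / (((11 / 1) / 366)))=-404064 *sqrt(7) / 12155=-87.95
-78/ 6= -13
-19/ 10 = -1.90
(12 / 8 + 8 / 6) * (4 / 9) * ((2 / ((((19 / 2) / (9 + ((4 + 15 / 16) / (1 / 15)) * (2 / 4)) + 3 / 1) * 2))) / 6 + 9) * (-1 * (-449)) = 652659665 / 127521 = 5118.06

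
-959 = -959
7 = 7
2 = 2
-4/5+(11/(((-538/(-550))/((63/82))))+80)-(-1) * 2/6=88.17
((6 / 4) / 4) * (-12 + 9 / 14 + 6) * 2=-225 / 56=-4.02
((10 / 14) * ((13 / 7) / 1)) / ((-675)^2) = 13 / 4465125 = 0.00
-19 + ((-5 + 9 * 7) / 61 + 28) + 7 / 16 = 10139 / 976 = 10.39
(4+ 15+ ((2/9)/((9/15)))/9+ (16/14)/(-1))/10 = 6089/3402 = 1.79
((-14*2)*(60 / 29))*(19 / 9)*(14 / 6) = -74480 / 261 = -285.36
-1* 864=-864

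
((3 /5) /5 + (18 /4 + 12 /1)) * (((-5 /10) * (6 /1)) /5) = -2493 /250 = -9.97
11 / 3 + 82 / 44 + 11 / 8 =1823 / 264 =6.91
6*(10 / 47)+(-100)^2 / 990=52940 / 4653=11.38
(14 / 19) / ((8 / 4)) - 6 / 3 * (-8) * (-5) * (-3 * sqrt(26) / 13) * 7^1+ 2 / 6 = 40 / 57+ 1680 * sqrt(26) / 13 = 659.65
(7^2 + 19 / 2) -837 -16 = -1589 / 2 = -794.50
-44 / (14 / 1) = -22 / 7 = -3.14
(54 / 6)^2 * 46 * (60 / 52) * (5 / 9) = 31050 / 13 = 2388.46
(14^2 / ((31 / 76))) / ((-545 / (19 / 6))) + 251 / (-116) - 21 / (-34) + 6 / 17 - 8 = -1197930029 / 99950820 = -11.99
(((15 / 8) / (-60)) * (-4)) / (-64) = -1 / 512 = -0.00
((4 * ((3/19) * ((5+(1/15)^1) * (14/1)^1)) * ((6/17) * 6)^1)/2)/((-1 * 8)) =-504/85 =-5.93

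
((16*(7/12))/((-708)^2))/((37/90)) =35/772782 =0.00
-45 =-45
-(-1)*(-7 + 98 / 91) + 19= 13.08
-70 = -70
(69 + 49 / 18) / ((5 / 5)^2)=1291 / 18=71.72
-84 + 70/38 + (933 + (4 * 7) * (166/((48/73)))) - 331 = 865109/114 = 7588.68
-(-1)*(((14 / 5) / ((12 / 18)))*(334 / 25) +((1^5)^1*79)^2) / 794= 787139 / 99250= 7.93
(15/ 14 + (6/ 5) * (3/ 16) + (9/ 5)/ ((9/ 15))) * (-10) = -1203/ 28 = -42.96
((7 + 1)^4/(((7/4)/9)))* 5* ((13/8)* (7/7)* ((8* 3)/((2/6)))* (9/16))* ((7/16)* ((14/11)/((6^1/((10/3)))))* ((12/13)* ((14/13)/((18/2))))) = 33868800/143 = 236844.76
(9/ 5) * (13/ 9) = 13/ 5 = 2.60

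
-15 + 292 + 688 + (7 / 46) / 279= 12384817 / 12834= 965.00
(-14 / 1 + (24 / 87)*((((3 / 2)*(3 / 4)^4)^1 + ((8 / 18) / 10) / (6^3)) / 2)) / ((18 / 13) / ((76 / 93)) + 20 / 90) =-15522899509 / 2135021760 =-7.27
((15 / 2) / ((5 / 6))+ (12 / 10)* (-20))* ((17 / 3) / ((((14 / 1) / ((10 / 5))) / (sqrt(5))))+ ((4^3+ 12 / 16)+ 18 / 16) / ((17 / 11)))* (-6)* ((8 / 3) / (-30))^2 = 544* sqrt(5) / 945+ 1364 / 45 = 31.60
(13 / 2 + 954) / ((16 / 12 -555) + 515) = -5763 / 232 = -24.84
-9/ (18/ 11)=-11/ 2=-5.50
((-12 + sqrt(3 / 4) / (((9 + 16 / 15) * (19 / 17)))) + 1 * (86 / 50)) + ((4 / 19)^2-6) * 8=-522777 / 9025 + 255 * sqrt(3) / 5738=-57.85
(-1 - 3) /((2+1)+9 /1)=-1 /3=-0.33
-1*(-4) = 4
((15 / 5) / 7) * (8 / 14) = 12 / 49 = 0.24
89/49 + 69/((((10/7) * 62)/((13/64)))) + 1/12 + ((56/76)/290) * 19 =2.11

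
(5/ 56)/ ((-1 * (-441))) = 5/ 24696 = 0.00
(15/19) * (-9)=-135/19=-7.11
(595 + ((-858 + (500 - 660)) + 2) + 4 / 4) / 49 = -60 / 7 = -8.57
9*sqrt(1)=9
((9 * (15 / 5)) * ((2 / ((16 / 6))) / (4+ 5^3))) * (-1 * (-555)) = 14985 / 172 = 87.12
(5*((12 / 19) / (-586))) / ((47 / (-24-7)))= 930 / 261649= 0.00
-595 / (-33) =595 / 33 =18.03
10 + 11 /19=201 /19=10.58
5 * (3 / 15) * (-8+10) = 2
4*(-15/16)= -15/4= -3.75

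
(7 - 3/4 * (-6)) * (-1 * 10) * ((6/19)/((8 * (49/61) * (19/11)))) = -231495/70756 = -3.27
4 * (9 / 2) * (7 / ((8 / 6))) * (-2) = -189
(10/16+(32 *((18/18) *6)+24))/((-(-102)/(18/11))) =5199/1496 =3.48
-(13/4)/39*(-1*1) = 1/12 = 0.08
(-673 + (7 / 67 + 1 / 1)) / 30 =-45017 / 2010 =-22.40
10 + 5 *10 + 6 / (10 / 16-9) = 3972 / 67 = 59.28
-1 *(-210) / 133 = 30 / 19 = 1.58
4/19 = 0.21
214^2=45796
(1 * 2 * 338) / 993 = 676 / 993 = 0.68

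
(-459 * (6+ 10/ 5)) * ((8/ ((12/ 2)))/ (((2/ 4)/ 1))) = -9792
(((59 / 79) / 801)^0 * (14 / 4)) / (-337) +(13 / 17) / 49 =2931 / 561442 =0.01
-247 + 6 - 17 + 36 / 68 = -4377 / 17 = -257.47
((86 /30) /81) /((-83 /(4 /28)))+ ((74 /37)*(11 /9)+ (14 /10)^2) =15545602 /3529575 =4.40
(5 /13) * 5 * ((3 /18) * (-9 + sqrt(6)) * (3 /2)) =-3.15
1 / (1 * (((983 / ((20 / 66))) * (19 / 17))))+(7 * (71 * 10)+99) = 3124232699 / 616341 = 5069.00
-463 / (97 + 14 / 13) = -6019 / 1275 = -4.72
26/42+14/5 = 359/105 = 3.42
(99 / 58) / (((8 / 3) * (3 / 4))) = 99 / 116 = 0.85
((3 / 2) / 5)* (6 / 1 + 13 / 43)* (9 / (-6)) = -2439 / 860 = -2.84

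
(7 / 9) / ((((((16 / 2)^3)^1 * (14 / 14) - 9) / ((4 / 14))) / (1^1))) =2 / 4527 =0.00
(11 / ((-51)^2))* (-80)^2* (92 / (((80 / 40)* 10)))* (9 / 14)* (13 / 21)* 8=16839680 / 42483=396.39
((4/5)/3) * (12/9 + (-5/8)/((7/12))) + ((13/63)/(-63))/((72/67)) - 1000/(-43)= 1432943791/61440120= 23.32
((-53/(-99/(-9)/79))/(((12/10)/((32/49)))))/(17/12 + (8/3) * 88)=-1339840/1526987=-0.88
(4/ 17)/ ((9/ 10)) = 40/ 153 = 0.26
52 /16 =13 /4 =3.25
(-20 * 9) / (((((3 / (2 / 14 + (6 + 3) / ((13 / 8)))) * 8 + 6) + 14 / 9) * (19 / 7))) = -1465695 / 260357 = -5.63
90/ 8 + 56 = 269/ 4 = 67.25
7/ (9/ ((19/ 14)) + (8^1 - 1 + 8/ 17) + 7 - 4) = 2261/ 5524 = 0.41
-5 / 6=-0.83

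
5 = 5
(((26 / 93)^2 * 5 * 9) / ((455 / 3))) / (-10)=-78 / 33635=-0.00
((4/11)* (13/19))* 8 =416/209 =1.99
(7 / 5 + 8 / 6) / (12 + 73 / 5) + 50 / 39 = 7183 / 5187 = 1.38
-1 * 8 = -8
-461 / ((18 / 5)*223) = -2305 / 4014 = -0.57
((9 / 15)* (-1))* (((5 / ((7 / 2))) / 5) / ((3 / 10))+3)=-83 / 35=-2.37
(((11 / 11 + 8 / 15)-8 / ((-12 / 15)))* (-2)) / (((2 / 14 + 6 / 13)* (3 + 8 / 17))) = -535262 / 48675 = -11.00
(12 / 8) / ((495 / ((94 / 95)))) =47 / 15675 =0.00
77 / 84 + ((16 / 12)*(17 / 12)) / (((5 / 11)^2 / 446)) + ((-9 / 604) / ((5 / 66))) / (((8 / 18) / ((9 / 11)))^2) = 48765805129 / 11959200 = 4077.68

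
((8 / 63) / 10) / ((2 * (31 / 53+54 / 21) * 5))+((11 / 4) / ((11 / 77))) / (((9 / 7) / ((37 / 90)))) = 116773897 / 18970200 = 6.16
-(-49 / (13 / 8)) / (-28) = -1.08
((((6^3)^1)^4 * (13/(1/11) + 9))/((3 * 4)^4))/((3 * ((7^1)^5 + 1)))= 664848/2101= 316.44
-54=-54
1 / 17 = 0.06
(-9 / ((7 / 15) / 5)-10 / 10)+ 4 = -654 / 7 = -93.43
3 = 3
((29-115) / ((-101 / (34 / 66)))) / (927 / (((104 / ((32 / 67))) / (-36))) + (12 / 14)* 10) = -4456907 / 1470112974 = -0.00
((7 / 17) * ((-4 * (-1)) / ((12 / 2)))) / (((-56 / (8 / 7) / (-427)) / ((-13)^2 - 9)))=19520 / 51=382.75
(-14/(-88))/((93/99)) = 21/124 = 0.17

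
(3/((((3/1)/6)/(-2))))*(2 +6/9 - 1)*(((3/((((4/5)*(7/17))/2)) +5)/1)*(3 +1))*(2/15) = -5200/21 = -247.62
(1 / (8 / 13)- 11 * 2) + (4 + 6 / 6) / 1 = -123 / 8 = -15.38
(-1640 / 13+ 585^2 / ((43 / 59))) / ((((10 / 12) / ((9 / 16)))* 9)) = 157449633 / 4472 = 35207.88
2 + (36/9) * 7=30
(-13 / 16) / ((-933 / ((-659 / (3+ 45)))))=-8567 / 716544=-0.01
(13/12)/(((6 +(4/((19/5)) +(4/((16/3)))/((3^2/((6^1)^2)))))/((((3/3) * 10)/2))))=1235/2292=0.54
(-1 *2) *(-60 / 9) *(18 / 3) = 80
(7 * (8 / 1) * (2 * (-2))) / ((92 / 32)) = -77.91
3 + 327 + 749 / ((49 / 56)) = 1186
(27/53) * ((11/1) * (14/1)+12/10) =20952/265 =79.06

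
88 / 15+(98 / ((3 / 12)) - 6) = 5878 / 15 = 391.87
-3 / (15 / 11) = -11 / 5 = -2.20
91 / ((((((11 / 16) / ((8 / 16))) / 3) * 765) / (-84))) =-20384 / 935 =-21.80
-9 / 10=-0.90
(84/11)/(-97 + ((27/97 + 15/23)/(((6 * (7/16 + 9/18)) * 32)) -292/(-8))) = -803160/6362587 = -0.13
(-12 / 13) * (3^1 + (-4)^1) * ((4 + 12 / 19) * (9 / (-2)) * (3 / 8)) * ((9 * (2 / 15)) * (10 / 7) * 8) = -171072 / 1729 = -98.94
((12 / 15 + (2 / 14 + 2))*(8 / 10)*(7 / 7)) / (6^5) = 103 / 340200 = 0.00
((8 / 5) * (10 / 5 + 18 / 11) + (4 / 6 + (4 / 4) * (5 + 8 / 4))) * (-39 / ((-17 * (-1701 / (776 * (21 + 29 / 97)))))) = -95614480 / 318087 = -300.59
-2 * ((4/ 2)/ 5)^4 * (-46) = 1472/ 625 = 2.36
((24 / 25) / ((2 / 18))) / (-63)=-24 / 175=-0.14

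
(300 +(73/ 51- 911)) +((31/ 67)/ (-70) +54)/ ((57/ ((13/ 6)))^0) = -132888041/ 239190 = -555.58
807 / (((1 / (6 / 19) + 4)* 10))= 2421 / 215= 11.26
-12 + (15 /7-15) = -174 /7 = -24.86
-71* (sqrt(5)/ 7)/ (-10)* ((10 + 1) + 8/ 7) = 1207* sqrt(5)/ 98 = 27.54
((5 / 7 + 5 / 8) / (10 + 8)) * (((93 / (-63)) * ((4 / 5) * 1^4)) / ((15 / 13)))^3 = -261803308 / 3281866875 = -0.08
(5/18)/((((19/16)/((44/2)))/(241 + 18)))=227920/171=1332.87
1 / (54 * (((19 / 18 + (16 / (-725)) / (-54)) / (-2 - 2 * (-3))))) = 2900 / 41341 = 0.07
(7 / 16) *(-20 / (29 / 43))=-1505 / 116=-12.97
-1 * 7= -7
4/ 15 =0.27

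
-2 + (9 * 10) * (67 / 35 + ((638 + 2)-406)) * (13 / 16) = 965957 / 56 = 17249.23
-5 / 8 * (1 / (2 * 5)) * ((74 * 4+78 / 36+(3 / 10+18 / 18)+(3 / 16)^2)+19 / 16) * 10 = -1154647 / 6144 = -187.93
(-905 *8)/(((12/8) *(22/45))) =-108600/11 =-9872.73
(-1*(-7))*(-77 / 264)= -49 / 24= -2.04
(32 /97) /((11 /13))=416 /1067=0.39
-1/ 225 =-0.00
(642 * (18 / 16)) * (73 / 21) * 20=351495 / 7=50213.57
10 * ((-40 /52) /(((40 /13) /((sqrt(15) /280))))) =-sqrt(15) /112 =-0.03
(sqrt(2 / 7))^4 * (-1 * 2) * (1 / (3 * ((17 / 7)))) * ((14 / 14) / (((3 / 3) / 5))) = -40 / 357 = -0.11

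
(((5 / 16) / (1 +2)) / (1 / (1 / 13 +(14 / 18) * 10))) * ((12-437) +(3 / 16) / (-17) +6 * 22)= -366216905 / 1527552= -239.74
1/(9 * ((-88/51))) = -17/264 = -0.06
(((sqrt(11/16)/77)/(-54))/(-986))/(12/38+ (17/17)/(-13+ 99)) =817 * sqrt(11)/4386773160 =0.00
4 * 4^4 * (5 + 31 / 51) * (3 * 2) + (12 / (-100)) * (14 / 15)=73215762 / 2125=34454.48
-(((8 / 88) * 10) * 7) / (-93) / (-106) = -35 / 54219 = -0.00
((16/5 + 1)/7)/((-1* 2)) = -0.30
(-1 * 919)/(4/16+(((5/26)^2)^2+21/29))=-12178867376/12927697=-942.08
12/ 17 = 0.71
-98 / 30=-49 / 15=-3.27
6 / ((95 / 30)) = 36 / 19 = 1.89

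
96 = 96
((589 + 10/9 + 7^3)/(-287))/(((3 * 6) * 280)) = -4199/6509160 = -0.00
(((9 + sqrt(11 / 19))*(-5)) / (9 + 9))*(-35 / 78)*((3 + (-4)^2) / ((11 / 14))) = 1225*sqrt(209) / 7722 + 23275 / 858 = 29.42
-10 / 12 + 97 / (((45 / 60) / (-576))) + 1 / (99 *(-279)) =-4115354069 / 55242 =-74496.83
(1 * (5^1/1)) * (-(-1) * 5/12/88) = 25/1056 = 0.02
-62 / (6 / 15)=-155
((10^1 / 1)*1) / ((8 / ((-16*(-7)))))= 140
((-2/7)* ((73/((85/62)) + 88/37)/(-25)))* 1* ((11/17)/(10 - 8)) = 1924362/9356375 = 0.21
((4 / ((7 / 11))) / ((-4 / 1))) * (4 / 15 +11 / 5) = -407 / 105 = -3.88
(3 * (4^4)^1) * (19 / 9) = 1621.33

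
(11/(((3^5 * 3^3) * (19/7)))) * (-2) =-154/124659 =-0.00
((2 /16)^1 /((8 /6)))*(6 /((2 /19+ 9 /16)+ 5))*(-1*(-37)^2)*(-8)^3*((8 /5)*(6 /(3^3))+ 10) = 6206016512 /8615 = 720373.36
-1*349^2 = -121801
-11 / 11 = -1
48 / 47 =1.02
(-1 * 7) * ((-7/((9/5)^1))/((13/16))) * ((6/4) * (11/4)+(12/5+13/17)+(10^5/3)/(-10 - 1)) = -6647969062/65637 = -101283.87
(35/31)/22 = 35/682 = 0.05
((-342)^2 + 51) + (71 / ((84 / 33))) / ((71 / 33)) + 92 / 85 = 278529131 / 2380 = 117029.05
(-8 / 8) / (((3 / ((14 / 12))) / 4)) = -14 / 9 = -1.56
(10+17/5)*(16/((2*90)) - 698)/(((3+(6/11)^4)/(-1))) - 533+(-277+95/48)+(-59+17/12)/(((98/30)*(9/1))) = 17692267564763/7976631600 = 2218.01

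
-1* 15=-15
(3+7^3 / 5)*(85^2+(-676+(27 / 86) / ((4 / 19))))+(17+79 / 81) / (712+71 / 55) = 1281739495915061 / 2732831460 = 469015.20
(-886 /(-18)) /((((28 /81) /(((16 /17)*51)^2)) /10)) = 22965120 /7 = 3280731.43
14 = 14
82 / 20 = 4.10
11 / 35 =0.31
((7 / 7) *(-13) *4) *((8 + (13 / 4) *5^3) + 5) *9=-196209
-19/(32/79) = -1501/32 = -46.91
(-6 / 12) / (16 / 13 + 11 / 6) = -39 / 239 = -0.16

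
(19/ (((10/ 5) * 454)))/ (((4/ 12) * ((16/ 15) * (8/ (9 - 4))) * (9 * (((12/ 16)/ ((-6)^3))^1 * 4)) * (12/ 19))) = -27075/ 58112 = -0.47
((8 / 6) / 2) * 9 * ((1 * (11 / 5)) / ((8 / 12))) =99 / 5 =19.80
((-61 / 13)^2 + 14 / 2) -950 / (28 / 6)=-206497 / 1183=-174.55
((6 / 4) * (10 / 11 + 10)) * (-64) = -11520 / 11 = -1047.27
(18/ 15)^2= 36/ 25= 1.44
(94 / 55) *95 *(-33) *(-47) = 251826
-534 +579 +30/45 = 137/3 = 45.67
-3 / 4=-0.75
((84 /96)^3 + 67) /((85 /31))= 24.68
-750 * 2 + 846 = -654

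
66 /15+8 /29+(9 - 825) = -117642 /145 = -811.32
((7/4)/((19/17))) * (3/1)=357/76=4.70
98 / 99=0.99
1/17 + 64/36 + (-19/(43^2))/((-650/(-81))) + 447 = 82533207733/183883050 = 448.84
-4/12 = -1/3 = -0.33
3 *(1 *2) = 6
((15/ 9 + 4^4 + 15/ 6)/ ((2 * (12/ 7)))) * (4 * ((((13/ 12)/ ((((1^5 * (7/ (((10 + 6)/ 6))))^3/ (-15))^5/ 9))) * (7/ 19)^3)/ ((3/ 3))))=-19921776305766400000/ 343221910888441977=-58.04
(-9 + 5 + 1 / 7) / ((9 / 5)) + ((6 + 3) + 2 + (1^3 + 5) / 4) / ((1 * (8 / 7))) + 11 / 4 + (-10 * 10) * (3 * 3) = -99507 / 112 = -888.46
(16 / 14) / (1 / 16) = 128 / 7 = 18.29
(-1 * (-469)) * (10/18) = 260.56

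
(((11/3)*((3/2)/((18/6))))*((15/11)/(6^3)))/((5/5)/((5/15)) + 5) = 5/3456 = 0.00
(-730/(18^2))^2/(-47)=-133225/1233468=-0.11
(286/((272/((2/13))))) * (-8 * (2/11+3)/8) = -35/68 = -0.51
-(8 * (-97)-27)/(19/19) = 803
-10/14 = -5/7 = -0.71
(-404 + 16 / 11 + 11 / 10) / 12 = -44159 / 1320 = -33.45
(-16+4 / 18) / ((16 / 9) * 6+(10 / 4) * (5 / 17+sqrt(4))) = -4828 / 5019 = -0.96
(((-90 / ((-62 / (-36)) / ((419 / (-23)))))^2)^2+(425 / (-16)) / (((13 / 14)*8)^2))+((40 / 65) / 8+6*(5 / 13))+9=9184231454353366068149546759 / 11181106633525504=821406302200.47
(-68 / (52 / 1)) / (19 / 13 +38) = -17 / 513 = -0.03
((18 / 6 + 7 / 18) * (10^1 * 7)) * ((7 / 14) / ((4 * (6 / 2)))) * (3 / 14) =305 / 144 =2.12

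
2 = 2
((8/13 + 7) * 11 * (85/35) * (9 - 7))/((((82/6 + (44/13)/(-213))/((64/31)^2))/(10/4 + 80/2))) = 1372888535040/254273873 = 5399.25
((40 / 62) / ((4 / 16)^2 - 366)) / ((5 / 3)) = -192 / 181505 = -0.00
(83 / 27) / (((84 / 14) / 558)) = 285.89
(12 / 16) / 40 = 3 / 160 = 0.02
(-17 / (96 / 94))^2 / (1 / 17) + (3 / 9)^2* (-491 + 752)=10919633 / 2304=4739.42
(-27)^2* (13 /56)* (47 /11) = 445419 /616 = 723.08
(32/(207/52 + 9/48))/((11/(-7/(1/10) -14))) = -186368/3179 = -58.62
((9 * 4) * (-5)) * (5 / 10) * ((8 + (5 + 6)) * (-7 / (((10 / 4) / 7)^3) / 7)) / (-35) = -134064 / 125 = -1072.51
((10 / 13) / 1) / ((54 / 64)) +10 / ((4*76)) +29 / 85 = 1.29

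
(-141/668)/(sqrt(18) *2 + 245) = -34545/40048604 + 423 *sqrt(2)/20024302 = -0.00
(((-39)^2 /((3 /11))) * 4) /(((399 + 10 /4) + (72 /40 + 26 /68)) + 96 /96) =24310 /441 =55.12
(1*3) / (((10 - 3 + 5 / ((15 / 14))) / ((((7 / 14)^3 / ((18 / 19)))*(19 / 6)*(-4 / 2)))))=-361 / 1680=-0.21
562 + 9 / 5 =563.80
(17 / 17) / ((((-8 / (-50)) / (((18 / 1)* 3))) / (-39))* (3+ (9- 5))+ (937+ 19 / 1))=26325 / 25166686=0.00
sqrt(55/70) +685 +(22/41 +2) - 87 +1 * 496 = sqrt(154)/14 +44958/41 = 1097.42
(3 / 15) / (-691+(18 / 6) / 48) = -16 / 55275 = -0.00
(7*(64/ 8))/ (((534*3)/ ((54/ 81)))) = 56/ 2403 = 0.02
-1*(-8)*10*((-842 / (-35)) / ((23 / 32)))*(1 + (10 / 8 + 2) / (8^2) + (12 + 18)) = 13386116 / 161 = 83143.58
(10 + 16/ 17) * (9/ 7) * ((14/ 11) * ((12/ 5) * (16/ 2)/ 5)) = 321408/ 4675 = 68.75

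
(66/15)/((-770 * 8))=-1/1400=-0.00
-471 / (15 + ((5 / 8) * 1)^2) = -30144 / 985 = -30.60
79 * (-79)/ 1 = -6241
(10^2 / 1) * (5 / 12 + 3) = 1025 / 3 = 341.67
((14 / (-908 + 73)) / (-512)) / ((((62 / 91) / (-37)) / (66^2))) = -25666641 / 3313280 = -7.75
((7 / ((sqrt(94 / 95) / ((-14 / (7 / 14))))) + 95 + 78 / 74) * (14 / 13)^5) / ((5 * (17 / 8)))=15291411968 / 1167716485 - 421654016 * sqrt(8930) / 1483315535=-13.77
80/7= 11.43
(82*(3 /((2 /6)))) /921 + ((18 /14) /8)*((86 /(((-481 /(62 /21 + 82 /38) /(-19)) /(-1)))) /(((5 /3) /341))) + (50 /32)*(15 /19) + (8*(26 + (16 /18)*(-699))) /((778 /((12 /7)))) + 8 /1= -2444182056147639 /4278314644240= -571.30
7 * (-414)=-2898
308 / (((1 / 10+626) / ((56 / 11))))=15680 / 6261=2.50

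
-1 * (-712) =712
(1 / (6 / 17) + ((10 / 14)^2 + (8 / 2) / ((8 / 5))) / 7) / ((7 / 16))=53728 / 7203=7.46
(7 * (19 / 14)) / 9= 19 / 18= 1.06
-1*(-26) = 26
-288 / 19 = -15.16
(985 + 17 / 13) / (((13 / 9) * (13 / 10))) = 1153980 / 2197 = 525.25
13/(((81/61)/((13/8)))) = 10309/648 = 15.91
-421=-421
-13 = -13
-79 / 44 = -1.80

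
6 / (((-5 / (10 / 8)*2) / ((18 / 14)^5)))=-177147 / 67228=-2.64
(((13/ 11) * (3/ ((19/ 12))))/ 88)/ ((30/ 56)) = 546/ 11495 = 0.05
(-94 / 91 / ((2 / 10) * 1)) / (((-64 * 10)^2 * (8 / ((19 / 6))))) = -893 / 178913280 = -0.00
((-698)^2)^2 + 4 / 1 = 237367737620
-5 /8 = -0.62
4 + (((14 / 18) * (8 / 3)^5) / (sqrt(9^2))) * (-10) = -2215028 / 19683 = -112.54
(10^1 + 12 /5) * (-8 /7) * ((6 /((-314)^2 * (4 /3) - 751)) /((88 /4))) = -4464 /150970435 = -0.00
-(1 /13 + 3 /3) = -14 /13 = -1.08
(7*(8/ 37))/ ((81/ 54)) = 112/ 111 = 1.01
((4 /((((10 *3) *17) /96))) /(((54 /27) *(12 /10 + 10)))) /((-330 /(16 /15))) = -32 /294525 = -0.00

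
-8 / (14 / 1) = -4 / 7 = -0.57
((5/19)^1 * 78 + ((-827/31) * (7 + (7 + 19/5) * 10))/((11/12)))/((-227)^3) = 0.00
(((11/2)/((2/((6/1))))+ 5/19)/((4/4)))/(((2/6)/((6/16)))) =5733/304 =18.86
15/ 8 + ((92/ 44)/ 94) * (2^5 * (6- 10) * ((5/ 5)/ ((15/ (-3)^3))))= 144759/ 20680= 7.00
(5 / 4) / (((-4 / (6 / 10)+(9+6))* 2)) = 3 / 40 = 0.08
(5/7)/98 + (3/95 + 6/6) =67703/65170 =1.04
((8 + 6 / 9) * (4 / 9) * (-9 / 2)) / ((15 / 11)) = -572 / 45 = -12.71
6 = 6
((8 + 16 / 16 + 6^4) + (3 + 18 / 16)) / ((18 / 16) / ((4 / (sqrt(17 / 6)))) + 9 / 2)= 446848 / 1519 - 13964*sqrt(102) / 4557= 263.22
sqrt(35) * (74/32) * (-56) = -259 * sqrt(35)/2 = -766.13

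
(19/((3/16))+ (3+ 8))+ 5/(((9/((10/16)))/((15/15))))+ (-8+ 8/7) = 53335/504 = 105.82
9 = 9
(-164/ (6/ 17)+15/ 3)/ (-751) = 1379/ 2253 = 0.61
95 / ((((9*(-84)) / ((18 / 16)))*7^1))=-95 / 4704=-0.02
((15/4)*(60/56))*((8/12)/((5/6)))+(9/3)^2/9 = 59/14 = 4.21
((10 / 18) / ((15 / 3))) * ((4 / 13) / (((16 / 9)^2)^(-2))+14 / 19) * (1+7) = 49398704 / 14585103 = 3.39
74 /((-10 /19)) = -703 /5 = -140.60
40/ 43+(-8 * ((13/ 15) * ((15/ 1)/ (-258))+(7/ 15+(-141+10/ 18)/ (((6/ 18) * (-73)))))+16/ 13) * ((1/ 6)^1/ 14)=4570367/ 12854205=0.36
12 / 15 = 4 / 5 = 0.80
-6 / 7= -0.86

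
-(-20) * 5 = 100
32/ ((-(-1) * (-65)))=-32/ 65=-0.49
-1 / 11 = -0.09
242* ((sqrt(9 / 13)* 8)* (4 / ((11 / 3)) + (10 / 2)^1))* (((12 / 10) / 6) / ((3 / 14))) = 165088* sqrt(13) / 65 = 9157.43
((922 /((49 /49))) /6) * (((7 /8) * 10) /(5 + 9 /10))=80675 /354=227.90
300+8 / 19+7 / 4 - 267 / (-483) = 302.72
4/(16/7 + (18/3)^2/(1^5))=0.10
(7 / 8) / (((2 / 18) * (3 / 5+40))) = 45 / 232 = 0.19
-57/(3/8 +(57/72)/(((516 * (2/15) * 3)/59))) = -1411776/14893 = -94.79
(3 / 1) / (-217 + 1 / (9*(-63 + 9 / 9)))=-1674 / 121087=-0.01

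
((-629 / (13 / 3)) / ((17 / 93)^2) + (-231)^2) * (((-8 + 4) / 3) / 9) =-4814552 / 663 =-7261.77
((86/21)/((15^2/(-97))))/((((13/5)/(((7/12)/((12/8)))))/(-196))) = 817516/15795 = 51.76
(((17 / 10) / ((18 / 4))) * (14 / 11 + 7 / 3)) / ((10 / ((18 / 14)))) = 289 / 1650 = 0.18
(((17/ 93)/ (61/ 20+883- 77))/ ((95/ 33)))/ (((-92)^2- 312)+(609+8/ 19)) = 68/ 7591061667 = 0.00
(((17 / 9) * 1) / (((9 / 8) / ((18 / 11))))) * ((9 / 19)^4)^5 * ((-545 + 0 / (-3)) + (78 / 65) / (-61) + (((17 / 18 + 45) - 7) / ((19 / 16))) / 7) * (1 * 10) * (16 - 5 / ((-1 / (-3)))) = -16107229943227289200200794208 / 3354642001271773947049633900043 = -0.00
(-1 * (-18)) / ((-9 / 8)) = -16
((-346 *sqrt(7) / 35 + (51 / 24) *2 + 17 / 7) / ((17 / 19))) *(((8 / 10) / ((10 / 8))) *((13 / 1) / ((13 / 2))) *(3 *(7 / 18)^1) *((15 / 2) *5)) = 418 - 52592 *sqrt(7) / 85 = -1219.00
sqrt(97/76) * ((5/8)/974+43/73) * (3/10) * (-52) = -13081419 * sqrt(1843)/54037520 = -10.39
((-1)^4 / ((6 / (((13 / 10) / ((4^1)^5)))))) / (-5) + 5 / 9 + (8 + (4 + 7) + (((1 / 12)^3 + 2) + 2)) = 65127883 / 2764800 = 23.56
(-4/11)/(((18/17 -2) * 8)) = 17/352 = 0.05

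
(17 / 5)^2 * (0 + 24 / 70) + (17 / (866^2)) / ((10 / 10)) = 2600862283 / 656211500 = 3.96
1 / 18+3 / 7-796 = -100235 / 126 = -795.52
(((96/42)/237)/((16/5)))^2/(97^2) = 25/25896211929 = 0.00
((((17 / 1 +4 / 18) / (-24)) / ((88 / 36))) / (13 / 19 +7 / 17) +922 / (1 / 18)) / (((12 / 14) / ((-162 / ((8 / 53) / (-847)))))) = 265839487377387 / 15104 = 17600601653.69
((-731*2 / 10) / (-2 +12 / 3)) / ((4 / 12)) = -2193 / 10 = -219.30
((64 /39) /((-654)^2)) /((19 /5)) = 80 /79234389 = 0.00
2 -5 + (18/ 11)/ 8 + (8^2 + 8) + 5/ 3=70.87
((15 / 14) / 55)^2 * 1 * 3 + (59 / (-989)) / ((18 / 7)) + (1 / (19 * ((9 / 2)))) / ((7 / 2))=-75080585 / 4010826204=-0.02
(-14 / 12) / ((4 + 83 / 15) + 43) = -35 / 1576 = -0.02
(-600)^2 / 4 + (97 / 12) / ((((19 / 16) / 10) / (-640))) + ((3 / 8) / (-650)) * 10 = 1376335829 / 29640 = 46435.08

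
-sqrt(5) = -2.24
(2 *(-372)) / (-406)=372 / 203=1.83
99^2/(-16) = -9801/16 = -612.56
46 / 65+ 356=23186 / 65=356.71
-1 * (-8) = 8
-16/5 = -3.20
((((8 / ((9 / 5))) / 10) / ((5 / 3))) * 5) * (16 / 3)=64 / 9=7.11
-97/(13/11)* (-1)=1067/13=82.08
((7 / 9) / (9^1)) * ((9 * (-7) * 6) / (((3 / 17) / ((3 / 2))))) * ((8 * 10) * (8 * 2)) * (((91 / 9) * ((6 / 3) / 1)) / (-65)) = 2985472 / 27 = 110573.04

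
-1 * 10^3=-1000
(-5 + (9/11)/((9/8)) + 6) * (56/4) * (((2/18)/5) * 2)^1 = 532/495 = 1.07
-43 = -43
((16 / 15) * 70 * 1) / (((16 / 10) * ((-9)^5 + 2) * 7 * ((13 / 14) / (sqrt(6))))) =-280 * sqrt(6) / 2302833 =-0.00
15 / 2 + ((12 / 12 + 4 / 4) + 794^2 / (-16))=-157571 / 4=-39392.75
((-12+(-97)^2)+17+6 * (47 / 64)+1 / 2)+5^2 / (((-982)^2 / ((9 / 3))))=72663019405 / 7714592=9418.91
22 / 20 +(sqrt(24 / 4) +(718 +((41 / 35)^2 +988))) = sqrt(6) +4185757 / 2450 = 1710.92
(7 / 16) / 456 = 7 / 7296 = 0.00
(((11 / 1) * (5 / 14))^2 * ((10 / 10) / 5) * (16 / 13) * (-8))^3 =-28073.58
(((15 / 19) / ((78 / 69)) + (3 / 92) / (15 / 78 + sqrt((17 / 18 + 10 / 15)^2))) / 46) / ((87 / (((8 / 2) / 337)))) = 1145089 / 538881128578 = 0.00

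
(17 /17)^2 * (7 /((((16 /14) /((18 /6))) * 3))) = 6.12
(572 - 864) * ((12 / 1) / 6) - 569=-1153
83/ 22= 3.77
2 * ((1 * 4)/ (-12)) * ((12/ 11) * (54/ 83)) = -432/ 913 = -0.47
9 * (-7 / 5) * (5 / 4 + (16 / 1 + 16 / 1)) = -8379 / 20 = -418.95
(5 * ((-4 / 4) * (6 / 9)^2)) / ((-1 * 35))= 4 / 63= 0.06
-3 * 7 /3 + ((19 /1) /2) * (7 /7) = 5 /2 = 2.50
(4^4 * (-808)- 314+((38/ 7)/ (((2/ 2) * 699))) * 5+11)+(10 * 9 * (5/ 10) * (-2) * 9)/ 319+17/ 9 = -970008342998/ 4682601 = -207151.61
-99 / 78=-1.27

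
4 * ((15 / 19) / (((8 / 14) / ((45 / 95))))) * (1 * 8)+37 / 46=361117 / 16606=21.75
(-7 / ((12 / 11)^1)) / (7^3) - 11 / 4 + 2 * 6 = 1357 / 147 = 9.23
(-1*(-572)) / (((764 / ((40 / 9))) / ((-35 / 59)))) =-200200 / 101421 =-1.97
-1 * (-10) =10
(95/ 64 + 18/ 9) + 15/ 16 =4.42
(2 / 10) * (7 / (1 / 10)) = 14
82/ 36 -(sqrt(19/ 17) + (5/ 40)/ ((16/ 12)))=629/ 288 -sqrt(323)/ 17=1.13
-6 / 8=-3 / 4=-0.75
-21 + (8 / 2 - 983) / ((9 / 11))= -10958 / 9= -1217.56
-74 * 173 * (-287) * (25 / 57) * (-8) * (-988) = 12737136533.33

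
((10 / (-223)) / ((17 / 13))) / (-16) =65 / 30328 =0.00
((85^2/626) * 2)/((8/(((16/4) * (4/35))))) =2890/2191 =1.32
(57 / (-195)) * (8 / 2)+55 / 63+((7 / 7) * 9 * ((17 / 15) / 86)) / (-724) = -75568001 / 254971080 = -0.30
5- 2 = 3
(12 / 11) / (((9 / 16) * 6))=32 / 99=0.32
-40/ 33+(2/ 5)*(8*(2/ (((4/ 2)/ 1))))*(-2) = -1256/ 165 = -7.61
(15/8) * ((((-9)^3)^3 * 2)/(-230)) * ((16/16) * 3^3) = 31381059609/184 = 170549237.01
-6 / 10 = -3 / 5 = -0.60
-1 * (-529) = 529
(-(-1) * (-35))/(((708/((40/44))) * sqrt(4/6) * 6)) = -175 * sqrt(6)/46728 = -0.01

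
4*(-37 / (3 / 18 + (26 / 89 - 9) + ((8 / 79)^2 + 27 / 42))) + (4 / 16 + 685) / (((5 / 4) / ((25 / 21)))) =671.38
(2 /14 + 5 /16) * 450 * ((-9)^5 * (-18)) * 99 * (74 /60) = 1489201312995 /56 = 26592880589.20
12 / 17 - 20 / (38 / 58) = -9632 / 323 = -29.82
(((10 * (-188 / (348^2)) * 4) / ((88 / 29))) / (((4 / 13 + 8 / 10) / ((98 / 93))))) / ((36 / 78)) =-9730175 / 230690592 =-0.04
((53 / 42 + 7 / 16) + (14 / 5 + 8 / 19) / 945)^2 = 73858389361 / 25472160000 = 2.90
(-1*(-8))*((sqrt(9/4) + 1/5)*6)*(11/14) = 2244/35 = 64.11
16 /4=4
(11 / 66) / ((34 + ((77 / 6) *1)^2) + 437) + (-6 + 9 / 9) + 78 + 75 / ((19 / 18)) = 144.05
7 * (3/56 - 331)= -18533/8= -2316.62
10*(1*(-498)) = -4980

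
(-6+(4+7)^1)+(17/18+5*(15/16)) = 1531/144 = 10.63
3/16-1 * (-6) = 99/16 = 6.19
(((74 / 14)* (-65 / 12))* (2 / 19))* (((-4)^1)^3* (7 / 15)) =90.01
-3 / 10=-0.30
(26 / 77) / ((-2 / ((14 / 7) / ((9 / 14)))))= -52 / 99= -0.53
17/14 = 1.21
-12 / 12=-1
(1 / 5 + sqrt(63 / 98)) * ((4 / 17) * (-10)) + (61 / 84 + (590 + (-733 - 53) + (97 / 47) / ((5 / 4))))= -65133841 / 335580 - 60 * sqrt(14) / 119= -195.98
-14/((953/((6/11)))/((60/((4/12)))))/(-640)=189/83864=0.00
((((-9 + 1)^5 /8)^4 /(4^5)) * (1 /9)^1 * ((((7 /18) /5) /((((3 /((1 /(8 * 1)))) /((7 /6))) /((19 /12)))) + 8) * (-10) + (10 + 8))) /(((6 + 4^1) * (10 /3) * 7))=-207265458028544 /25515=-8123278778.31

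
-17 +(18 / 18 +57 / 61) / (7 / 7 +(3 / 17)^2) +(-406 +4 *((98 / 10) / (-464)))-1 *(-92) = -1735462001 / 5271620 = -329.21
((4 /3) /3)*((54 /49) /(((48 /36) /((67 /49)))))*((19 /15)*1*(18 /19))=7236 /12005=0.60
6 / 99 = 2 / 33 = 0.06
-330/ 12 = -55/ 2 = -27.50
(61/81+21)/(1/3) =1762/27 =65.26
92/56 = 23/14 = 1.64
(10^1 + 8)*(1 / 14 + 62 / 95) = 13.03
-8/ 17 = -0.47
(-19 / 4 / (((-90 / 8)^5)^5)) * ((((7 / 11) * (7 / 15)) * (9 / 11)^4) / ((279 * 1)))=262053203317620736 / 21978684495067995575077485416829586029052734375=0.00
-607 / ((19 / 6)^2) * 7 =-152964 / 361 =-423.72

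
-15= -15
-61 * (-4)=244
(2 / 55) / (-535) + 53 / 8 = 1559509 / 235400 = 6.62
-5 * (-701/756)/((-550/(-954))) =37153/4620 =8.04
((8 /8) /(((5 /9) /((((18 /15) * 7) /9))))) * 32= 1344 /25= 53.76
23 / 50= 0.46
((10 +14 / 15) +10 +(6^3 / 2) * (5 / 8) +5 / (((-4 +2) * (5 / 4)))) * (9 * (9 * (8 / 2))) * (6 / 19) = 840132 / 95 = 8843.49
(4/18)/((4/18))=1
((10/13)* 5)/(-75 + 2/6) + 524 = 762869/1456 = 523.95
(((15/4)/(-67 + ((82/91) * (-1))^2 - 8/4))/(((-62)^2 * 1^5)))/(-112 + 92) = 24843/34729156160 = 0.00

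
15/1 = 15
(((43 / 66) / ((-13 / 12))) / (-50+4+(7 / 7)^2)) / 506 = 43 / 1628055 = 0.00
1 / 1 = 1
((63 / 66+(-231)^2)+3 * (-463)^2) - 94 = 15320249 / 22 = 696374.95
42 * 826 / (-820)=-8673 / 205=-42.31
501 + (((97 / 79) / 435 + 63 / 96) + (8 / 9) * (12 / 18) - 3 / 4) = 4963422161 / 9897120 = 501.50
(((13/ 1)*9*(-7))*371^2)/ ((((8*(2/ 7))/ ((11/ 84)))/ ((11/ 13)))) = -349745781/ 64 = -5464777.83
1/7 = 0.14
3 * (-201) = -603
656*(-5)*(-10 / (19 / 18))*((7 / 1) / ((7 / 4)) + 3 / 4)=147600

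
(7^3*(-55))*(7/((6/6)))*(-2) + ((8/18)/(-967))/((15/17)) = 34478239882/130545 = 264110.00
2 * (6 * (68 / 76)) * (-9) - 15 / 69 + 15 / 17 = -712936 / 7429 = -95.97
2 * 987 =1974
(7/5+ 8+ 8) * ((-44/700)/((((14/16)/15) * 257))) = -22968/314825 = -0.07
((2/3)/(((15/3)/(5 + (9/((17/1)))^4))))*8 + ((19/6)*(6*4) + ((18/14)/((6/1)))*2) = 717762617/8769705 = 81.85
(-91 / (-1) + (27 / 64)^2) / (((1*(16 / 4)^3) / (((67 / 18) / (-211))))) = -0.03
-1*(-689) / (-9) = -76.56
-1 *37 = -37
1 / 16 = 0.06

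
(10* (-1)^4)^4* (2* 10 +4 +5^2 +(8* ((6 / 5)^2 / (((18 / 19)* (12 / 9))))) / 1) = 581200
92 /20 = 23 /5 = 4.60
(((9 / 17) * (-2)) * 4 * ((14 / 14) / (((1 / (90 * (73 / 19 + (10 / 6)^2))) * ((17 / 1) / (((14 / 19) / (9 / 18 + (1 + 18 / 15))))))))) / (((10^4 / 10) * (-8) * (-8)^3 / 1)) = -1981 / 200311680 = -0.00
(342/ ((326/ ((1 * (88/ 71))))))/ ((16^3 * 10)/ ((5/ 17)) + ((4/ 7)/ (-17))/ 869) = 0.00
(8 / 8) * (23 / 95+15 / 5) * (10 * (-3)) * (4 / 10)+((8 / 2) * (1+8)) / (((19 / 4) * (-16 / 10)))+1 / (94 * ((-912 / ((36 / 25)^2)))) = -48715527 / 1116250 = -43.64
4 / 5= 0.80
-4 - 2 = -6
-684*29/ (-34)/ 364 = 4959/ 3094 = 1.60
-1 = -1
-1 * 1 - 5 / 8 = -13 / 8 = -1.62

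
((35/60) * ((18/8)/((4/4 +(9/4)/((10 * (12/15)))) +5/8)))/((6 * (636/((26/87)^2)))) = 1183/73411731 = 0.00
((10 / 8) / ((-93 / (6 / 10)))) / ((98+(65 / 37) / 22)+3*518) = -407 / 83377166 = -0.00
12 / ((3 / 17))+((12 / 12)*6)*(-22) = -64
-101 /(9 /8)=-808 /9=-89.78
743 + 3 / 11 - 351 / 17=135131 / 187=722.63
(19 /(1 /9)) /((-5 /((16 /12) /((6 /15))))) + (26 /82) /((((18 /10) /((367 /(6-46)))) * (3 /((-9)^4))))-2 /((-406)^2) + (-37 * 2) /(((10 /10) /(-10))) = -39314416389 /13516552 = -2908.61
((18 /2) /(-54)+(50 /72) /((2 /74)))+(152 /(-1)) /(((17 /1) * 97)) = 1509959 /59364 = 25.44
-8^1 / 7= -8 / 7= -1.14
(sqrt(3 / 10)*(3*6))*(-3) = -27*sqrt(30) / 5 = -29.58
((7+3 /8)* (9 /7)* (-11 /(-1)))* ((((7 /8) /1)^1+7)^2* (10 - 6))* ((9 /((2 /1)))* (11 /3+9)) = 188775279 /128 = 1474806.87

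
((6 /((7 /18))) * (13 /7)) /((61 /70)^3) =9828000 /226981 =43.30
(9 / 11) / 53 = 9 / 583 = 0.02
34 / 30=17 / 15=1.13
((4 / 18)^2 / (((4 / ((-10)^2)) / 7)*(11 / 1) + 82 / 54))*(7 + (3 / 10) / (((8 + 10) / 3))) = 1645 / 7472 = 0.22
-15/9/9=-0.19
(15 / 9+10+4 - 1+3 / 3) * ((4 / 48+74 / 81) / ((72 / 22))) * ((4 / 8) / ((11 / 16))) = 15181 / 4374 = 3.47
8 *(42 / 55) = 336 / 55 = 6.11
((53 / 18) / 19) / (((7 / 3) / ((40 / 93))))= 1060 / 37107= 0.03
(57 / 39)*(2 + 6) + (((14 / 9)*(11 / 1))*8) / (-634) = 425648 / 37089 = 11.48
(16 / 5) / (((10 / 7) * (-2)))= -28 / 25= -1.12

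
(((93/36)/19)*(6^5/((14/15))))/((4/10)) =376650/133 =2831.95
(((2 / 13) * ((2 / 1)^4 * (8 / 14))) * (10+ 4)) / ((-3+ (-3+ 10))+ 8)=64 / 39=1.64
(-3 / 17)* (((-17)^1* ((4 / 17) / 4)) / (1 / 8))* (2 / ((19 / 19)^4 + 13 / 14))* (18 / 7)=64 / 17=3.76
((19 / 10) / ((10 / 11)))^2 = 43681 / 10000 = 4.37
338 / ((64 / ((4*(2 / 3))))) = 169 / 12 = 14.08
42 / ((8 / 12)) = 63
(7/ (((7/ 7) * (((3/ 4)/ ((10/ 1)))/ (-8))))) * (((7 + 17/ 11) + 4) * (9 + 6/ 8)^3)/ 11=-95503590/ 121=-789285.87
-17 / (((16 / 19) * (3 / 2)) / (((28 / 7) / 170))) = -19 / 60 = -0.32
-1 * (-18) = 18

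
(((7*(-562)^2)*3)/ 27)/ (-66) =-1105454/ 297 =-3722.07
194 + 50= 244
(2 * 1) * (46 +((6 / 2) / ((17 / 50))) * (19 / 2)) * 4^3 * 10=2824960 / 17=166174.12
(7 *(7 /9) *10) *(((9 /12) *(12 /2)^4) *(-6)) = -317520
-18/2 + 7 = -2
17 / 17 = 1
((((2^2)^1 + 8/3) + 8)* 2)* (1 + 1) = 176/3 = 58.67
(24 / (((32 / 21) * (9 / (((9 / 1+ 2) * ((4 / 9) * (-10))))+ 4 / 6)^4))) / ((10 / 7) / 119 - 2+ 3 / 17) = -38708461440000 / 241452437681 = -160.32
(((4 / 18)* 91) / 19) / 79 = 0.01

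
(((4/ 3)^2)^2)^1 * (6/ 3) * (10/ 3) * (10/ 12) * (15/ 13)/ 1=64000/ 3159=20.26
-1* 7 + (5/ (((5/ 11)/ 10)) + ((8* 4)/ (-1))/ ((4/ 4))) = 71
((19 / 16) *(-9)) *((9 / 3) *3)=-1539 / 16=-96.19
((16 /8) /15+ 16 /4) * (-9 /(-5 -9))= 93 /35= 2.66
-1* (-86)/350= 43/175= 0.25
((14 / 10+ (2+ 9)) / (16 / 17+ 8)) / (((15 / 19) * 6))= 0.29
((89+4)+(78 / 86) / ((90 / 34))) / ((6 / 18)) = 60206 / 215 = 280.03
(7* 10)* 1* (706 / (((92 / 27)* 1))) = 14503.70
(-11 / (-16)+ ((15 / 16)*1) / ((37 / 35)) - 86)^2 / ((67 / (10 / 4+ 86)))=27634129425 / 2935136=9414.94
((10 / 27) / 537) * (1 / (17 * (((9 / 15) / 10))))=500 / 739449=0.00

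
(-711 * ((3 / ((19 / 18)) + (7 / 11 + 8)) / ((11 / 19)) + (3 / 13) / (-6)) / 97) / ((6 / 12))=-290.09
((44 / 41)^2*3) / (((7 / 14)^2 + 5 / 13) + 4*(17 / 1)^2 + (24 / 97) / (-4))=29295552 / 9806538793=0.00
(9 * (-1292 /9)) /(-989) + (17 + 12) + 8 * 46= 393925 /989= 398.31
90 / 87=30 / 29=1.03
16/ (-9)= -16/ 9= -1.78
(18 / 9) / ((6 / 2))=2 / 3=0.67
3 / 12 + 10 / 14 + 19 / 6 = 347 / 84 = 4.13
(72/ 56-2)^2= 0.51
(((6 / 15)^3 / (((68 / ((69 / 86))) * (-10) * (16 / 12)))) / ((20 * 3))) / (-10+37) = -23 / 657900000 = -0.00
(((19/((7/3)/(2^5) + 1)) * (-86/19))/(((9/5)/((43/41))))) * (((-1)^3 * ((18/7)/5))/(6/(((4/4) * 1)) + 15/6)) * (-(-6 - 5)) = 15620352/502537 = 31.08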